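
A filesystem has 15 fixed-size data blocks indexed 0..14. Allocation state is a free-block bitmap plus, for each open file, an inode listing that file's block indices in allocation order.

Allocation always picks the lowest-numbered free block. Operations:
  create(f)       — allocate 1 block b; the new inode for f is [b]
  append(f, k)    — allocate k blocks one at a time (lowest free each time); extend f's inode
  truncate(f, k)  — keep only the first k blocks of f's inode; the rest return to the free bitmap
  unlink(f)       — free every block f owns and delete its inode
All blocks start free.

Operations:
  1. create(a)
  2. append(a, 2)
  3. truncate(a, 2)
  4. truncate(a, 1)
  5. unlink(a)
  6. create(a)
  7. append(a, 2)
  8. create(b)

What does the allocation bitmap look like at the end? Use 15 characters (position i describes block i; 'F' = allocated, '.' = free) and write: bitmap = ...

bitmap = FFFF...........

[1] create(a) — a=0 (map F..............)
[2] append(a, 2) — a=0,1,2 (map FFF............)
[3] truncate(a, 2) — a=0,1 (map FF.............)
[4] truncate(a, 1) — a=0 (map F..............)
[5] unlink(a) —  (map ...............)
[6] create(a) — a=0 (map F..............)
[7] append(a, 2) — a=0,1,2 (map FFF............)
[8] create(b) — a=0,1,2 b=3 (map FFFF...........)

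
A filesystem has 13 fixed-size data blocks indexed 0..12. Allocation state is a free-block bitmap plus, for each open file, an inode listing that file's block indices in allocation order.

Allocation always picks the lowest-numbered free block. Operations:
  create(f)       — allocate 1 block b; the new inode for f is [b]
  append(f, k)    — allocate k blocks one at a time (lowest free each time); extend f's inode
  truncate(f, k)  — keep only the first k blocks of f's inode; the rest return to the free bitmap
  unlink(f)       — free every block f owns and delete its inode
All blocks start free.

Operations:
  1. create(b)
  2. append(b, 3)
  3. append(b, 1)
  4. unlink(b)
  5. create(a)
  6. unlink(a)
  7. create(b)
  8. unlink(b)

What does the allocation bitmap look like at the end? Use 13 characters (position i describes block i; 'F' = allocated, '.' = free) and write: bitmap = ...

after create(b) → b:[0]  free=[F............]
after append(b, 3) → b:[0, 1, 2, 3]  free=[FFFF.........]
after append(b, 1) → b:[0, 1, 2, 3, 4]  free=[FFFFF........]
after unlink(b) →   free=[.............]
after create(a) → a:[0]  free=[F............]
after unlink(a) →   free=[.............]
after create(b) → b:[0]  free=[F............]
after unlink(b) →   free=[.............]

bitmap = .............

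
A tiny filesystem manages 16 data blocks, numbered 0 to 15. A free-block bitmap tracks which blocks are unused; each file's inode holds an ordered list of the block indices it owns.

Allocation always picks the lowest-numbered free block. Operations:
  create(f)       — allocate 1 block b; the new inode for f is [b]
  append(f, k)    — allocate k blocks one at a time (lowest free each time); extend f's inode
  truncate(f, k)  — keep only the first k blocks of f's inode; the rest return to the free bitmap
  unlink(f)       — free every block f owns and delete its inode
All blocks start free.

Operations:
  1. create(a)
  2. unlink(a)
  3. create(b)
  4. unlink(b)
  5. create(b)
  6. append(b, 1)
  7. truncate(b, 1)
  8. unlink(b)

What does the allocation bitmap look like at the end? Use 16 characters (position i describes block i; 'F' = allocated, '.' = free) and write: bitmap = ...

bitmap = ................

after create(a) → a:[0]  free=[F...............]
after unlink(a) →   free=[................]
after create(b) → b:[0]  free=[F...............]
after unlink(b) →   free=[................]
after create(b) → b:[0]  free=[F...............]
after append(b, 1) → b:[0, 1]  free=[FF..............]
after truncate(b, 1) → b:[0]  free=[F...............]
after unlink(b) →   free=[................]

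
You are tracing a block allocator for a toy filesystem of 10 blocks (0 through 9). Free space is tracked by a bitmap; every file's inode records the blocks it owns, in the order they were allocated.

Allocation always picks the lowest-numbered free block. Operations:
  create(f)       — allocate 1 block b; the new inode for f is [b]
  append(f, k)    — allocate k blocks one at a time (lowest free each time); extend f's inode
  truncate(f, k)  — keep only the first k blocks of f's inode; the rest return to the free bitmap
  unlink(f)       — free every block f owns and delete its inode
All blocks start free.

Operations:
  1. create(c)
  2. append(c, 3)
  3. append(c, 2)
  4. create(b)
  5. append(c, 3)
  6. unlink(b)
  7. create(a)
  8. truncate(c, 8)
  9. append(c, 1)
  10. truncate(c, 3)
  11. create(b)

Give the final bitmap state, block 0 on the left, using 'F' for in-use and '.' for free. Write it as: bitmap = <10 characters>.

[1] create(c) — c=0 (map F.........)
[2] append(c, 3) — c=0,1,2,3 (map FFFF......)
[3] append(c, 2) — c=0,1,2,3,4,5 (map FFFFFF....)
[4] create(b) — b=6 c=0,1,2,3,4,5 (map FFFFFFF...)
[5] append(c, 3) — b=6 c=0,1,2,3,4,5,7,8,9 (map FFFFFFFFFF)
[6] unlink(b) — c=0,1,2,3,4,5,7,8,9 (map FFFFFF.FFF)
[7] create(a) — a=6 c=0,1,2,3,4,5,7,8,9 (map FFFFFFFFFF)
[8] truncate(c, 8) — a=6 c=0,1,2,3,4,5,7,8 (map FFFFFFFFF.)
[9] append(c, 1) — a=6 c=0,1,2,3,4,5,7,8,9 (map FFFFFFFFFF)
[10] truncate(c, 3) — a=6 c=0,1,2 (map FFF...F...)
[11] create(b) — a=6 b=3 c=0,1,2 (map FFFF..F...)

bitmap = FFFF..F...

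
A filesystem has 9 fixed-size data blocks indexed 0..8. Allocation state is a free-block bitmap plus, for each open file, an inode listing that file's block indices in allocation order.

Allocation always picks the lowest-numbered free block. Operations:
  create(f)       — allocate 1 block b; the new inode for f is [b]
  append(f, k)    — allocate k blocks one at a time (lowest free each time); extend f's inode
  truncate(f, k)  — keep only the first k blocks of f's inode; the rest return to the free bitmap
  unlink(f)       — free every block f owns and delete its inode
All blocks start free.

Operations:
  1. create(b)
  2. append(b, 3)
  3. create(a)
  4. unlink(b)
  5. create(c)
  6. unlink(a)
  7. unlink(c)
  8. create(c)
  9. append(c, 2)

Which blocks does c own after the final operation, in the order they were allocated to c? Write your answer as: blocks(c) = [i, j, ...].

create(b): bitmap=F........ | b=[0]
append(b, 3): bitmap=FFFF..... | b=[0, 1, 2, 3]
create(a): bitmap=FFFFF.... | a=[4] b=[0, 1, 2, 3]
unlink(b): bitmap=....F.... | a=[4]
create(c): bitmap=F...F.... | a=[4] c=[0]
unlink(a): bitmap=F........ | c=[0]
unlink(c): bitmap=......... | 
create(c): bitmap=F........ | c=[0]
append(c, 2): bitmap=FFF...... | c=[0, 1, 2]

blocks(c) = [0, 1, 2]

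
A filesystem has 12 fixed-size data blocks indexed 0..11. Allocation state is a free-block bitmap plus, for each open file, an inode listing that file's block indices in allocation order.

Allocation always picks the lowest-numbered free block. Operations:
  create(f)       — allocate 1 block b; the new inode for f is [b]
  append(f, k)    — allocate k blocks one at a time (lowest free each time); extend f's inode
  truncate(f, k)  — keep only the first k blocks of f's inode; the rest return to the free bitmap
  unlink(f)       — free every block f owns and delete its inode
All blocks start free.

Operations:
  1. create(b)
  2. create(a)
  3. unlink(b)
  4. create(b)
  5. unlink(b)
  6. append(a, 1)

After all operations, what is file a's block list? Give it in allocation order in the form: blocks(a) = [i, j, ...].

create(b): bitmap=F........... | b=[0]
create(a): bitmap=FF.......... | a=[1] b=[0]
unlink(b): bitmap=.F.......... | a=[1]
create(b): bitmap=FF.......... | a=[1] b=[0]
unlink(b): bitmap=.F.......... | a=[1]
append(a, 1): bitmap=FF.......... | a=[1, 0]

blocks(a) = [1, 0]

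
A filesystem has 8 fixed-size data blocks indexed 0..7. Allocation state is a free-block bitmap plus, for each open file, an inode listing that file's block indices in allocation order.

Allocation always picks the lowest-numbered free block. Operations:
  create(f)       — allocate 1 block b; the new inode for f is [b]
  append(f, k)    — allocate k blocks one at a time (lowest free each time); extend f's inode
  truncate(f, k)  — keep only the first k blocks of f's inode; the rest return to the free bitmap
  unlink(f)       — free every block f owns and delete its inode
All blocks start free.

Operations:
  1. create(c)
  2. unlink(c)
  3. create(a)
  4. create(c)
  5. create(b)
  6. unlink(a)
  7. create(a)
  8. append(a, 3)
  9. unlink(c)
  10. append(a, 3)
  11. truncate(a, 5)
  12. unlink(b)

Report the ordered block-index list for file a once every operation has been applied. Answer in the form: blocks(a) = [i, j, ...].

after create(c) → c:[0]  free=[F.......]
after unlink(c) →   free=[........]
after create(a) → a:[0]  free=[F.......]
after create(c) → a:[0], c:[1]  free=[FF......]
after create(b) → a:[0], b:[2], c:[1]  free=[FFF.....]
after unlink(a) → b:[2], c:[1]  free=[.FF.....]
after create(a) → a:[0], b:[2], c:[1]  free=[FFF.....]
after append(a, 3) → a:[0, 3, 4, 5], b:[2], c:[1]  free=[FFFFFF..]
after unlink(c) → a:[0, 3, 4, 5], b:[2]  free=[F.FFFF..]
after append(a, 3) → a:[0, 3, 4, 5, 1, 6, 7], b:[2]  free=[FFFFFFFF]
after truncate(a, 5) → a:[0, 3, 4, 5, 1], b:[2]  free=[FFFFFF..]
after unlink(b) → a:[0, 3, 4, 5, 1]  free=[FF.FFF..]

blocks(a) = [0, 3, 4, 5, 1]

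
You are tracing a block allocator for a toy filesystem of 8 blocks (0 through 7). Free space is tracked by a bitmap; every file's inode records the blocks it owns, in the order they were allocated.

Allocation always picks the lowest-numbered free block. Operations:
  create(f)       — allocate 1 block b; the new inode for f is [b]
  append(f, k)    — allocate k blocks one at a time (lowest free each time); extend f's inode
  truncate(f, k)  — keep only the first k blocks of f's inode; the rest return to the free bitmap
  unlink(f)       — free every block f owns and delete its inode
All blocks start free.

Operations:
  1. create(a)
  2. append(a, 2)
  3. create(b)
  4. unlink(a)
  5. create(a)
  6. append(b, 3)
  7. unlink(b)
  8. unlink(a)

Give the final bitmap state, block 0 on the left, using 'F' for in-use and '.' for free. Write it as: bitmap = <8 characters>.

  1. create(a)  ⇒  F.......  {a→[0]}
  2. append(a, 2)  ⇒  FFF.....  {a→[0, 1, 2]}
  3. create(b)  ⇒  FFFF....  {a→[0, 1, 2]; b→[3]}
  4. unlink(a)  ⇒  ...F....  {b→[3]}
  5. create(a)  ⇒  F..F....  {a→[0]; b→[3]}
  6. append(b, 3)  ⇒  FFFFF...  {a→[0]; b→[3, 1, 2, 4]}
  7. unlink(b)  ⇒  F.......  {a→[0]}
  8. unlink(a)  ⇒  ........  {}

bitmap = ........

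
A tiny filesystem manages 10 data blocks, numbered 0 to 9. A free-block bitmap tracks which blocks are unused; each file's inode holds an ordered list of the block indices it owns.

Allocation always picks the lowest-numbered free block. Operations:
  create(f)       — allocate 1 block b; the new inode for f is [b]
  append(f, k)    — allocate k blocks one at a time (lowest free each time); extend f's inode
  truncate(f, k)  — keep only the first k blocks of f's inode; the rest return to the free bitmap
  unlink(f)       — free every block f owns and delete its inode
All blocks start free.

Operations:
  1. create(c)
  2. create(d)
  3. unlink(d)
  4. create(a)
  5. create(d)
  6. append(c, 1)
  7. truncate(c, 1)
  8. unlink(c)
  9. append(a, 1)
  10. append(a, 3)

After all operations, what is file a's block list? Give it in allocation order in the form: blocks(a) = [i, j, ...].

blocks(a) = [1, 0, 3, 4, 5]

  1. create(c)  ⇒  F.........  {c→[0]}
  2. create(d)  ⇒  FF........  {c→[0]; d→[1]}
  3. unlink(d)  ⇒  F.........  {c→[0]}
  4. create(a)  ⇒  FF........  {a→[1]; c→[0]}
  5. create(d)  ⇒  FFF.......  {a→[1]; c→[0]; d→[2]}
  6. append(c, 1)  ⇒  FFFF......  {a→[1]; c→[0, 3]; d→[2]}
  7. truncate(c, 1)  ⇒  FFF.......  {a→[1]; c→[0]; d→[2]}
  8. unlink(c)  ⇒  .FF.......  {a→[1]; d→[2]}
  9. append(a, 1)  ⇒  FFF.......  {a→[1, 0]; d→[2]}
  10. append(a, 3)  ⇒  FFFFFF....  {a→[1, 0, 3, 4, 5]; d→[2]}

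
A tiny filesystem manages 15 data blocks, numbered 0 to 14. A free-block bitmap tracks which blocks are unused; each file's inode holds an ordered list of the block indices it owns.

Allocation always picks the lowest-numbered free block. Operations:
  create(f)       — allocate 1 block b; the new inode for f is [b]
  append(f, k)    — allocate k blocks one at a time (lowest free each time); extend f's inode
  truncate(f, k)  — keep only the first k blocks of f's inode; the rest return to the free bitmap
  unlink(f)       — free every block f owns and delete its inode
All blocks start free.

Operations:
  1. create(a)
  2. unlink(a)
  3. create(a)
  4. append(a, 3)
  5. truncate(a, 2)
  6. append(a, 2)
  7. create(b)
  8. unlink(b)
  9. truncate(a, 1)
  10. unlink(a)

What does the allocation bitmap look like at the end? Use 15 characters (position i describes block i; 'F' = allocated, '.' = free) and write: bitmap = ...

  1. create(a)  ⇒  F..............  {a→[0]}
  2. unlink(a)  ⇒  ...............  {}
  3. create(a)  ⇒  F..............  {a→[0]}
  4. append(a, 3)  ⇒  FFFF...........  {a→[0, 1, 2, 3]}
  5. truncate(a, 2)  ⇒  FF.............  {a→[0, 1]}
  6. append(a, 2)  ⇒  FFFF...........  {a→[0, 1, 2, 3]}
  7. create(b)  ⇒  FFFFF..........  {a→[0, 1, 2, 3]; b→[4]}
  8. unlink(b)  ⇒  FFFF...........  {a→[0, 1, 2, 3]}
  9. truncate(a, 1)  ⇒  F..............  {a→[0]}
  10. unlink(a)  ⇒  ...............  {}

bitmap = ...............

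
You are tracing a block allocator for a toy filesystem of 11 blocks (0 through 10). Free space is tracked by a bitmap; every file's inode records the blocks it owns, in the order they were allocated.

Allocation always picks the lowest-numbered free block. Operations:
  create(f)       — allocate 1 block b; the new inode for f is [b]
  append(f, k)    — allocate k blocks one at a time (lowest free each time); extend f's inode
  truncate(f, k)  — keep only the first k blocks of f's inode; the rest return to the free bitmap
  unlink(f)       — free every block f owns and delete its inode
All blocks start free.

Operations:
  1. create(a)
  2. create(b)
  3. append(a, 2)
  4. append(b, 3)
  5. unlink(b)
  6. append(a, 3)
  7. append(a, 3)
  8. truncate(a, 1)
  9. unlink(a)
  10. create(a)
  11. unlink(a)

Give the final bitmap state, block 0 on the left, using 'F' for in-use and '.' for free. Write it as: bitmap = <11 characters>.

[1] create(a) — a=0 (map F..........)
[2] create(b) — a=0 b=1 (map FF.........)
[3] append(a, 2) — a=0,2,3 b=1 (map FFFF.......)
[4] append(b, 3) — a=0,2,3 b=1,4,5,6 (map FFFFFFF....)
[5] unlink(b) — a=0,2,3 (map F.FF.......)
[6] append(a, 3) — a=0,2,3,1,4,5 (map FFFFFF.....)
[7] append(a, 3) — a=0,2,3,1,4,5,6,7,8 (map FFFFFFFFF..)
[8] truncate(a, 1) — a=0 (map F..........)
[9] unlink(a) —  (map ...........)
[10] create(a) — a=0 (map F..........)
[11] unlink(a) —  (map ...........)

bitmap = ...........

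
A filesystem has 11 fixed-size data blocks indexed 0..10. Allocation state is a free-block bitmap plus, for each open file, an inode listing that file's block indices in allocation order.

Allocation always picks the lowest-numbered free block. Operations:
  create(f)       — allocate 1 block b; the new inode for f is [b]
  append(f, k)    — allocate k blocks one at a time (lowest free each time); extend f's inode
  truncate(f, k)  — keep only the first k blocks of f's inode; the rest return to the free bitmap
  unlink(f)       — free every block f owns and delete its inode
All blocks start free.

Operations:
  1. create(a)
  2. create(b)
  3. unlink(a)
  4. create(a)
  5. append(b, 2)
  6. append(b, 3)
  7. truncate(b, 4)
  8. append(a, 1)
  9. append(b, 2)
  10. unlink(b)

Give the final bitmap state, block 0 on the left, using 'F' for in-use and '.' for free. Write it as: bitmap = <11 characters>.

bitmap = F....F.....

  1. create(a)  ⇒  F..........  {a→[0]}
  2. create(b)  ⇒  FF.........  {a→[0]; b→[1]}
  3. unlink(a)  ⇒  .F.........  {b→[1]}
  4. create(a)  ⇒  FF.........  {a→[0]; b→[1]}
  5. append(b, 2)  ⇒  FFFF.......  {a→[0]; b→[1, 2, 3]}
  6. append(b, 3)  ⇒  FFFFFFF....  {a→[0]; b→[1, 2, 3, 4, 5, 6]}
  7. truncate(b, 4)  ⇒  FFFFF......  {a→[0]; b→[1, 2, 3, 4]}
  8. append(a, 1)  ⇒  FFFFFF.....  {a→[0, 5]; b→[1, 2, 3, 4]}
  9. append(b, 2)  ⇒  FFFFFFFF...  {a→[0, 5]; b→[1, 2, 3, 4, 6, 7]}
  10. unlink(b)  ⇒  F....F.....  {a→[0, 5]}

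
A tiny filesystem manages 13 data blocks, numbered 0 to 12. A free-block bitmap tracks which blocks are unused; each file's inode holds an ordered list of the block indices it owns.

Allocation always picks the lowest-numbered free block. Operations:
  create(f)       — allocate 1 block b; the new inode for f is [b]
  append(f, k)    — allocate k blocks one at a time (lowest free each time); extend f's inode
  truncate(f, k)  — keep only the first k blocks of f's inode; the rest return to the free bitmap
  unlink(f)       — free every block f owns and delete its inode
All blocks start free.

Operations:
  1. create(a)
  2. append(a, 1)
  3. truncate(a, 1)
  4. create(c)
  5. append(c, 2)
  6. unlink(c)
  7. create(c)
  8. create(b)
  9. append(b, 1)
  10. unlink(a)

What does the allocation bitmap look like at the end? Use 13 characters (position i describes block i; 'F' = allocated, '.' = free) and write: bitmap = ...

create(a): bitmap=F............ | a=[0]
append(a, 1): bitmap=FF........... | a=[0, 1]
truncate(a, 1): bitmap=F............ | a=[0]
create(c): bitmap=FF........... | a=[0] c=[1]
append(c, 2): bitmap=FFFF......... | a=[0] c=[1, 2, 3]
unlink(c): bitmap=F............ | a=[0]
create(c): bitmap=FF........... | a=[0] c=[1]
create(b): bitmap=FFF.......... | a=[0] b=[2] c=[1]
append(b, 1): bitmap=FFFF......... | a=[0] b=[2, 3] c=[1]
unlink(a): bitmap=.FFF......... | b=[2, 3] c=[1]

bitmap = .FFF.........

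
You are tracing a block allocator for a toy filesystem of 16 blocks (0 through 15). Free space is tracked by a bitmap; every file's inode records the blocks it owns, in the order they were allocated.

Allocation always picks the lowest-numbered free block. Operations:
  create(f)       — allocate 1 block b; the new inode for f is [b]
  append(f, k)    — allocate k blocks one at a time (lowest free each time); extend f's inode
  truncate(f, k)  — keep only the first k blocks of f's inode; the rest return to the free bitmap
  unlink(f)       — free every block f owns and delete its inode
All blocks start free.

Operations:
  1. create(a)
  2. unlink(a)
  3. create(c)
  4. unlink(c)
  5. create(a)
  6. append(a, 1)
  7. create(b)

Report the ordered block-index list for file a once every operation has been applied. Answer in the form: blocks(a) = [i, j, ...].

[1] create(a) — a=0 (map F...............)
[2] unlink(a) —  (map ................)
[3] create(c) — c=0 (map F...............)
[4] unlink(c) —  (map ................)
[5] create(a) — a=0 (map F...............)
[6] append(a, 1) — a=0,1 (map FF..............)
[7] create(b) — a=0,1 b=2 (map FFF.............)

blocks(a) = [0, 1]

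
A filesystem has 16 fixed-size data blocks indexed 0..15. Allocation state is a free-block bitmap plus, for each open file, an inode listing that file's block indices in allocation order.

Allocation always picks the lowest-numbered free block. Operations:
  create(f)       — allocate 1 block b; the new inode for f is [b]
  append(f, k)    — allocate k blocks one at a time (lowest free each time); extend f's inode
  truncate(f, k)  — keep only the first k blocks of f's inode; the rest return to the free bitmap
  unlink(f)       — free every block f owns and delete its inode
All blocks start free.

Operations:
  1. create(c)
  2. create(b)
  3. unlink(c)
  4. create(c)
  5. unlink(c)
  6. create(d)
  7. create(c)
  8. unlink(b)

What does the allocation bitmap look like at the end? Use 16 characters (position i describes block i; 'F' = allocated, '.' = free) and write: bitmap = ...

bitmap = F.F.............

  1. create(c)  ⇒  F...............  {c→[0]}
  2. create(b)  ⇒  FF..............  {b→[1]; c→[0]}
  3. unlink(c)  ⇒  .F..............  {b→[1]}
  4. create(c)  ⇒  FF..............  {b→[1]; c→[0]}
  5. unlink(c)  ⇒  .F..............  {b→[1]}
  6. create(d)  ⇒  FF..............  {b→[1]; d→[0]}
  7. create(c)  ⇒  FFF.............  {b→[1]; c→[2]; d→[0]}
  8. unlink(b)  ⇒  F.F.............  {c→[2]; d→[0]}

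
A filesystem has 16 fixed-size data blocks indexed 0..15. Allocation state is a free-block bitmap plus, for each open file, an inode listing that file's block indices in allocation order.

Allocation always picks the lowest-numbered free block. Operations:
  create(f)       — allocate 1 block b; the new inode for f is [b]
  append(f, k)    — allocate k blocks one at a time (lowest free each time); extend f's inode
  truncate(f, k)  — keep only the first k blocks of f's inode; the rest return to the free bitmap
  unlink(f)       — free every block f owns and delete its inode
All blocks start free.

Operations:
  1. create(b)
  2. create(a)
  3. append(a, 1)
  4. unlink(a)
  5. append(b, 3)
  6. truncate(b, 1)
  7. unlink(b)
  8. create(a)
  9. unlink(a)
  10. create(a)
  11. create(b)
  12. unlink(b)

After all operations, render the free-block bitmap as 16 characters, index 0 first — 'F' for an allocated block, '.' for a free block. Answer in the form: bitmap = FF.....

bitmap = F...............

create(b): bitmap=F............... | b=[0]
create(a): bitmap=FF.............. | a=[1] b=[0]
append(a, 1): bitmap=FFF............. | a=[1, 2] b=[0]
unlink(a): bitmap=F............... | b=[0]
append(b, 3): bitmap=FFFF............ | b=[0, 1, 2, 3]
truncate(b, 1): bitmap=F............... | b=[0]
unlink(b): bitmap=................ | 
create(a): bitmap=F............... | a=[0]
unlink(a): bitmap=................ | 
create(a): bitmap=F............... | a=[0]
create(b): bitmap=FF.............. | a=[0] b=[1]
unlink(b): bitmap=F............... | a=[0]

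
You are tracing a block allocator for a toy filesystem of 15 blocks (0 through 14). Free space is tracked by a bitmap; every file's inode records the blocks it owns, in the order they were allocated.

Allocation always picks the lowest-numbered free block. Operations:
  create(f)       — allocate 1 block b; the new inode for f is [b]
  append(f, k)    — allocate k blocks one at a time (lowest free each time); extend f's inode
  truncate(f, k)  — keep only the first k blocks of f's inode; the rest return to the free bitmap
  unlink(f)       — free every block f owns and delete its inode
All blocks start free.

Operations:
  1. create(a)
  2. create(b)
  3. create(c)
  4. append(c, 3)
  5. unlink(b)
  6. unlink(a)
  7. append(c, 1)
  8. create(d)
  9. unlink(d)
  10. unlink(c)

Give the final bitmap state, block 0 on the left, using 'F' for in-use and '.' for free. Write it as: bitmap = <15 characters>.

[1] create(a) — a=0 (map F..............)
[2] create(b) — a=0 b=1 (map FF.............)
[3] create(c) — a=0 b=1 c=2 (map FFF............)
[4] append(c, 3) — a=0 b=1 c=2,3,4,5 (map FFFFFF.........)
[5] unlink(b) — a=0 c=2,3,4,5 (map F.FFFF.........)
[6] unlink(a) — c=2,3,4,5 (map ..FFFF.........)
[7] append(c, 1) — c=2,3,4,5,0 (map F.FFFF.........)
[8] create(d) — c=2,3,4,5,0 d=1 (map FFFFFF.........)
[9] unlink(d) — c=2,3,4,5,0 (map F.FFFF.........)
[10] unlink(c) —  (map ...............)

bitmap = ...............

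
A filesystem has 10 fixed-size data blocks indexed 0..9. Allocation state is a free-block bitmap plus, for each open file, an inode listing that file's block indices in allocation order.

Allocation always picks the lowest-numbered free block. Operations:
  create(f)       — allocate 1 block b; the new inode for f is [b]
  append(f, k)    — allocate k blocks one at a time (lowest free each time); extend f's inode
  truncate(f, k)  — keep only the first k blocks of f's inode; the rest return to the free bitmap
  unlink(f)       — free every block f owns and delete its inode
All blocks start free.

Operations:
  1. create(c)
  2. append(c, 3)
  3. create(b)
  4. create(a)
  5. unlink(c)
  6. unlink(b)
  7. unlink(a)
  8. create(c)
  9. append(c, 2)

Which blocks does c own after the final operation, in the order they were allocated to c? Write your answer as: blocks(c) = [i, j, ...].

[1] create(c) — c=0 (map F.........)
[2] append(c, 3) — c=0,1,2,3 (map FFFF......)
[3] create(b) — b=4 c=0,1,2,3 (map FFFFF.....)
[4] create(a) — a=5 b=4 c=0,1,2,3 (map FFFFFF....)
[5] unlink(c) — a=5 b=4 (map ....FF....)
[6] unlink(b) — a=5 (map .....F....)
[7] unlink(a) —  (map ..........)
[8] create(c) — c=0 (map F.........)
[9] append(c, 2) — c=0,1,2 (map FFF.......)

blocks(c) = [0, 1, 2]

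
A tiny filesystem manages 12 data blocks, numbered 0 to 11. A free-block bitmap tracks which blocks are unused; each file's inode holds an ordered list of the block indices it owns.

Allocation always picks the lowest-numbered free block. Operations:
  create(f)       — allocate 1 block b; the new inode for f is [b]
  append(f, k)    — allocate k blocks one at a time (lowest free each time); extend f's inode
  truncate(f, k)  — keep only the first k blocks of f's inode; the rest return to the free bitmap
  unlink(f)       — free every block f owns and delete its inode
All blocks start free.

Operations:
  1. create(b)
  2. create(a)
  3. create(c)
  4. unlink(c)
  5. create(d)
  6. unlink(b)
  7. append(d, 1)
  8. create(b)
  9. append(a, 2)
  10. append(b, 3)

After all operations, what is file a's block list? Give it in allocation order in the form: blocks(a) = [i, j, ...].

[1] create(b) — b=0 (map F...........)
[2] create(a) — a=1 b=0 (map FF..........)
[3] create(c) — a=1 b=0 c=2 (map FFF.........)
[4] unlink(c) — a=1 b=0 (map FF..........)
[5] create(d) — a=1 b=0 d=2 (map FFF.........)
[6] unlink(b) — a=1 d=2 (map .FF.........)
[7] append(d, 1) — a=1 d=2,0 (map FFF.........)
[8] create(b) — a=1 b=3 d=2,0 (map FFFF........)
[9] append(a, 2) — a=1,4,5 b=3 d=2,0 (map FFFFFF......)
[10] append(b, 3) — a=1,4,5 b=3,6,7,8 d=2,0 (map FFFFFFFFF...)

blocks(a) = [1, 4, 5]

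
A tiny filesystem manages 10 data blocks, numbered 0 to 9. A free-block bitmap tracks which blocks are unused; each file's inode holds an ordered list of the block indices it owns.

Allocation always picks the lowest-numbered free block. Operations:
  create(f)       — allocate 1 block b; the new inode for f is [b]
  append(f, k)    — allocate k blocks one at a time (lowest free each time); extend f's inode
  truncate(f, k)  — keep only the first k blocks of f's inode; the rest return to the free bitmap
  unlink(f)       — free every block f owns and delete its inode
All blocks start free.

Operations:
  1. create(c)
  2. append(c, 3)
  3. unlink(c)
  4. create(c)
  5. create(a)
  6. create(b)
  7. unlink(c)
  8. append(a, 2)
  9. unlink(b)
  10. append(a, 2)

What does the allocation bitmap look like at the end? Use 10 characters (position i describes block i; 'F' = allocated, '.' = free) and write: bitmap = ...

create(c): bitmap=F......... | c=[0]
append(c, 3): bitmap=FFFF...... | c=[0, 1, 2, 3]
unlink(c): bitmap=.......... | 
create(c): bitmap=F......... | c=[0]
create(a): bitmap=FF........ | a=[1] c=[0]
create(b): bitmap=FFF....... | a=[1] b=[2] c=[0]
unlink(c): bitmap=.FF....... | a=[1] b=[2]
append(a, 2): bitmap=FFFF...... | a=[1, 0, 3] b=[2]
unlink(b): bitmap=FF.F...... | a=[1, 0, 3]
append(a, 2): bitmap=FFFFF..... | a=[1, 0, 3, 2, 4]

bitmap = FFFFF.....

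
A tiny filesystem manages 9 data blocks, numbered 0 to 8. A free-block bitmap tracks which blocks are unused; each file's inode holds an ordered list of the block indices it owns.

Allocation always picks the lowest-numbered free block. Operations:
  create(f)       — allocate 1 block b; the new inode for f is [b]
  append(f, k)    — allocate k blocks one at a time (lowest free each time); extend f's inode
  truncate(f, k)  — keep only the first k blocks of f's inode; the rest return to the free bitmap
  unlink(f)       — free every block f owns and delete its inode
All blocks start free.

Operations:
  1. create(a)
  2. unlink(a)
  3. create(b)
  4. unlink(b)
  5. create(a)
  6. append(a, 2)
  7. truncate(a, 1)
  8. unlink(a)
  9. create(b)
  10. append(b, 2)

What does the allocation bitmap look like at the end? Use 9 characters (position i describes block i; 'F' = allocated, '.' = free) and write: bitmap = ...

create(a): bitmap=F........ | a=[0]
unlink(a): bitmap=......... | 
create(b): bitmap=F........ | b=[0]
unlink(b): bitmap=......... | 
create(a): bitmap=F........ | a=[0]
append(a, 2): bitmap=FFF...... | a=[0, 1, 2]
truncate(a, 1): bitmap=F........ | a=[0]
unlink(a): bitmap=......... | 
create(b): bitmap=F........ | b=[0]
append(b, 2): bitmap=FFF...... | b=[0, 1, 2]

bitmap = FFF......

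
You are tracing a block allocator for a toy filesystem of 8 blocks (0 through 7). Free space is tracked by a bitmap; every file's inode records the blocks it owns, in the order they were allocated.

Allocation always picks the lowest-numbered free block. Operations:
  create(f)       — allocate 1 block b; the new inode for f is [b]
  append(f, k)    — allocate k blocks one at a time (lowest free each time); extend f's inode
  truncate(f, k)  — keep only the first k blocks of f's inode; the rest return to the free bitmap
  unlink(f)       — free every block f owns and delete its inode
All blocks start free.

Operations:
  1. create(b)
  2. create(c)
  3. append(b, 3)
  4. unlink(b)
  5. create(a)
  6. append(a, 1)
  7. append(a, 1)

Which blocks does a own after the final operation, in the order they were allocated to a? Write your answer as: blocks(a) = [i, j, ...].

[1] create(b) — b=0 (map F.......)
[2] create(c) — b=0 c=1 (map FF......)
[3] append(b, 3) — b=0,2,3,4 c=1 (map FFFFF...)
[4] unlink(b) — c=1 (map .F......)
[5] create(a) — a=0 c=1 (map FF......)
[6] append(a, 1) — a=0,2 c=1 (map FFF.....)
[7] append(a, 1) — a=0,2,3 c=1 (map FFFF....)

blocks(a) = [0, 2, 3]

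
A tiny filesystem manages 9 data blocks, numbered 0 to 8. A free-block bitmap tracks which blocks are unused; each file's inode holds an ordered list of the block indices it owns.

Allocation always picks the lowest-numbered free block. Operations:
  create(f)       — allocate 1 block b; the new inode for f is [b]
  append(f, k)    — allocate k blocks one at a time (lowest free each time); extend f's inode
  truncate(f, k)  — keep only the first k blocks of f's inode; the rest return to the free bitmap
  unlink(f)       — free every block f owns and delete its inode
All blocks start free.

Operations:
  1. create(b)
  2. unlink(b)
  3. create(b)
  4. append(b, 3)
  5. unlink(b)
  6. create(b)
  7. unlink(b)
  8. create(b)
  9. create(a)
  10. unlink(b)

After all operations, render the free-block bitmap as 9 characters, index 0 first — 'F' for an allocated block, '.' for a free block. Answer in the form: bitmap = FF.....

bitmap = .F.......

after create(b) → b:[0]  free=[F........]
after unlink(b) →   free=[.........]
after create(b) → b:[0]  free=[F........]
after append(b, 3) → b:[0, 1, 2, 3]  free=[FFFF.....]
after unlink(b) →   free=[.........]
after create(b) → b:[0]  free=[F........]
after unlink(b) →   free=[.........]
after create(b) → b:[0]  free=[F........]
after create(a) → a:[1], b:[0]  free=[FF.......]
after unlink(b) → a:[1]  free=[.F.......]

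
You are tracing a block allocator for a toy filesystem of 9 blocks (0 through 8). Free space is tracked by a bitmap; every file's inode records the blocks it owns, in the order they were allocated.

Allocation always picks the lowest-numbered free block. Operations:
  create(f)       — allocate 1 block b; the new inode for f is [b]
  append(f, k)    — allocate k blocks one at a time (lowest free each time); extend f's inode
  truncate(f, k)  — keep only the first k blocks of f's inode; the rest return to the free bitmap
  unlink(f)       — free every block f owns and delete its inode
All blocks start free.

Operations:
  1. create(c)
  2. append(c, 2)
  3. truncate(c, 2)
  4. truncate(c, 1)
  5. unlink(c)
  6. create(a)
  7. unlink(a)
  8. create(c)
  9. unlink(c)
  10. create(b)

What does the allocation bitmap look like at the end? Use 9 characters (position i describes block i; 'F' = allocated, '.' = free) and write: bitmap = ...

bitmap = F........

[1] create(c) — c=0 (map F........)
[2] append(c, 2) — c=0,1,2 (map FFF......)
[3] truncate(c, 2) — c=0,1 (map FF.......)
[4] truncate(c, 1) — c=0 (map F........)
[5] unlink(c) —  (map .........)
[6] create(a) — a=0 (map F........)
[7] unlink(a) —  (map .........)
[8] create(c) — c=0 (map F........)
[9] unlink(c) —  (map .........)
[10] create(b) — b=0 (map F........)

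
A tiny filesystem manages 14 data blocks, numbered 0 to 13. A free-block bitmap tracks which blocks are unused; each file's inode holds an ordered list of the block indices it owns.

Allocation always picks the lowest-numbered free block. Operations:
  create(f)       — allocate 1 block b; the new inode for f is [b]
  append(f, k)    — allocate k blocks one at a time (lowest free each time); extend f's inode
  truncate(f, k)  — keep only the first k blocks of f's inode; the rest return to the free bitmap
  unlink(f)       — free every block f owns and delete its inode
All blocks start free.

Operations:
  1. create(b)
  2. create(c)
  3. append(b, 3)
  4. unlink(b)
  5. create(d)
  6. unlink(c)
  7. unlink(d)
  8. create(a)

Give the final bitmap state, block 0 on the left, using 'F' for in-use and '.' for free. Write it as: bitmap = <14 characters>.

create(b): bitmap=F............. | b=[0]
create(c): bitmap=FF............ | b=[0] c=[1]
append(b, 3): bitmap=FFFFF......... | b=[0, 2, 3, 4] c=[1]
unlink(b): bitmap=.F............ | c=[1]
create(d): bitmap=FF............ | c=[1] d=[0]
unlink(c): bitmap=F............. | d=[0]
unlink(d): bitmap=.............. | 
create(a): bitmap=F............. | a=[0]

bitmap = F.............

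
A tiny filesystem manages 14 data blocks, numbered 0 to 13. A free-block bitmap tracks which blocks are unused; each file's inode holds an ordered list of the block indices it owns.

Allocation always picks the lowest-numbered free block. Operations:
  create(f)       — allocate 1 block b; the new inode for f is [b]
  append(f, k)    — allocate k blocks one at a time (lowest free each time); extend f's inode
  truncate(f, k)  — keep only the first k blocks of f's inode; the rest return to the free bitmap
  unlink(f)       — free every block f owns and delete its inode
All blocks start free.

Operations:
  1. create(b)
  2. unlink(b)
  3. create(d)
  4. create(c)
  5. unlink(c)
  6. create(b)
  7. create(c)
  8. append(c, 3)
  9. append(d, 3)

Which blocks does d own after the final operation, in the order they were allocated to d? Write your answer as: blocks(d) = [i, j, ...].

blocks(d) = [0, 6, 7, 8]

create(b): bitmap=F............. | b=[0]
unlink(b): bitmap=.............. | 
create(d): bitmap=F............. | d=[0]
create(c): bitmap=FF............ | c=[1] d=[0]
unlink(c): bitmap=F............. | d=[0]
create(b): bitmap=FF............ | b=[1] d=[0]
create(c): bitmap=FFF........... | b=[1] c=[2] d=[0]
append(c, 3): bitmap=FFFFFF........ | b=[1] c=[2, 3, 4, 5] d=[0]
append(d, 3): bitmap=FFFFFFFFF..... | b=[1] c=[2, 3, 4, 5] d=[0, 6, 7, 8]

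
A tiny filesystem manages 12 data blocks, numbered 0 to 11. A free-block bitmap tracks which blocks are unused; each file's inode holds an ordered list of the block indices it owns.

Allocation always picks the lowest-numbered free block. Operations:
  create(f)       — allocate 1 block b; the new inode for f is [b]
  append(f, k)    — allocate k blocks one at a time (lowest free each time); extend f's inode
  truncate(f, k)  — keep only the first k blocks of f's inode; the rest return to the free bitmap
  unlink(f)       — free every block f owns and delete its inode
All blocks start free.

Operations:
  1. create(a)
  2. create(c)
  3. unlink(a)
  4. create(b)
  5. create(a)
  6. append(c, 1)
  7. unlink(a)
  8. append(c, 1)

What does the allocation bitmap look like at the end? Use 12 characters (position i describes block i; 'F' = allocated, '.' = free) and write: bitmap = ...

bitmap = FFFF........

  1. create(a)  ⇒  F...........  {a→[0]}
  2. create(c)  ⇒  FF..........  {a→[0]; c→[1]}
  3. unlink(a)  ⇒  .F..........  {c→[1]}
  4. create(b)  ⇒  FF..........  {b→[0]; c→[1]}
  5. create(a)  ⇒  FFF.........  {a→[2]; b→[0]; c→[1]}
  6. append(c, 1)  ⇒  FFFF........  {a→[2]; b→[0]; c→[1, 3]}
  7. unlink(a)  ⇒  FF.F........  {b→[0]; c→[1, 3]}
  8. append(c, 1)  ⇒  FFFF........  {b→[0]; c→[1, 3, 2]}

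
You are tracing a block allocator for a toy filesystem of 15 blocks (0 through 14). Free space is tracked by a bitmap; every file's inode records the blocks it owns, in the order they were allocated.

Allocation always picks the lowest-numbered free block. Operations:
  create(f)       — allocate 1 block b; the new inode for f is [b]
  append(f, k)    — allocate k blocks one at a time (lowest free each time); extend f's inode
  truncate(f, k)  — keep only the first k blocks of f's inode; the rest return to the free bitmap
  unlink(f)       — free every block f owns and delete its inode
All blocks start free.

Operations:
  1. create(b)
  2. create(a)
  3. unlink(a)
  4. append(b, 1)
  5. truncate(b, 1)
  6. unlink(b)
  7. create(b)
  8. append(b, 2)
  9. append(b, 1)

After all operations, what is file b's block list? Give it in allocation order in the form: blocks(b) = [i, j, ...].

[1] create(b) — b=0 (map F..............)
[2] create(a) — a=1 b=0 (map FF.............)
[3] unlink(a) — b=0 (map F..............)
[4] append(b, 1) — b=0,1 (map FF.............)
[5] truncate(b, 1) — b=0 (map F..............)
[6] unlink(b) —  (map ...............)
[7] create(b) — b=0 (map F..............)
[8] append(b, 2) — b=0,1,2 (map FFF............)
[9] append(b, 1) — b=0,1,2,3 (map FFFF...........)

blocks(b) = [0, 1, 2, 3]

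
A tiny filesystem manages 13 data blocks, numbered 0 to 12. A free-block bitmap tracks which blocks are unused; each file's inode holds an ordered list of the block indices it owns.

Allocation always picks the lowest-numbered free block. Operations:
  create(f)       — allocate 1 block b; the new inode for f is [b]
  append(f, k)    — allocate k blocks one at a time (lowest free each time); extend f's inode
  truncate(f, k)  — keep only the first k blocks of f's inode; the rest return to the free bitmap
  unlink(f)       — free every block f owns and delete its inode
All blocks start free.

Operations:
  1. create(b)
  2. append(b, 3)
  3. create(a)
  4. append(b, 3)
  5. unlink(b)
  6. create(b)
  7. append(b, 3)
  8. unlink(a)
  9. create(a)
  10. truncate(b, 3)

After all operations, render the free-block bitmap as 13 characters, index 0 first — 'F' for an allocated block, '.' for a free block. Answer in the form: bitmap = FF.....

after create(b) → b:[0]  free=[F............]
after append(b, 3) → b:[0, 1, 2, 3]  free=[FFFF.........]
after create(a) → a:[4], b:[0, 1, 2, 3]  free=[FFFFF........]
after append(b, 3) → a:[4], b:[0, 1, 2, 3, 5, 6, 7]  free=[FFFFFFFF.....]
after unlink(b) → a:[4]  free=[....F........]
after create(b) → a:[4], b:[0]  free=[F...F........]
after append(b, 3) → a:[4], b:[0, 1, 2, 3]  free=[FFFFF........]
after unlink(a) → b:[0, 1, 2, 3]  free=[FFFF.........]
after create(a) → a:[4], b:[0, 1, 2, 3]  free=[FFFFF........]
after truncate(b, 3) → a:[4], b:[0, 1, 2]  free=[FFF.F........]

bitmap = FFF.F........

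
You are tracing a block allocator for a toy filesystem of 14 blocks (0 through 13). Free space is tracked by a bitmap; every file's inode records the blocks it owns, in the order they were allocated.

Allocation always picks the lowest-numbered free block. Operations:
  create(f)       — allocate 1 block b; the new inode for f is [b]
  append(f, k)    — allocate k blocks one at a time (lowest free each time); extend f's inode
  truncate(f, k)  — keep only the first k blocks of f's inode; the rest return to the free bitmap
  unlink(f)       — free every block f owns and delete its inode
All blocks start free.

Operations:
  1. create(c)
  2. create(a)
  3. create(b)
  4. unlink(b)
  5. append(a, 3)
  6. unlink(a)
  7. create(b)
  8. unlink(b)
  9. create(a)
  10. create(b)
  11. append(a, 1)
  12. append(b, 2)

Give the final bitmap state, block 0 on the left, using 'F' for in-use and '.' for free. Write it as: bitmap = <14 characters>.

  1. create(c)  ⇒  F.............  {c→[0]}
  2. create(a)  ⇒  FF............  {a→[1]; c→[0]}
  3. create(b)  ⇒  FFF...........  {a→[1]; b→[2]; c→[0]}
  4. unlink(b)  ⇒  FF............  {a→[1]; c→[0]}
  5. append(a, 3)  ⇒  FFFFF.........  {a→[1, 2, 3, 4]; c→[0]}
  6. unlink(a)  ⇒  F.............  {c→[0]}
  7. create(b)  ⇒  FF............  {b→[1]; c→[0]}
  8. unlink(b)  ⇒  F.............  {c→[0]}
  9. create(a)  ⇒  FF............  {a→[1]; c→[0]}
  10. create(b)  ⇒  FFF...........  {a→[1]; b→[2]; c→[0]}
  11. append(a, 1)  ⇒  FFFF..........  {a→[1, 3]; b→[2]; c→[0]}
  12. append(b, 2)  ⇒  FFFFFF........  {a→[1, 3]; b→[2, 4, 5]; c→[0]}

bitmap = FFFFFF........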